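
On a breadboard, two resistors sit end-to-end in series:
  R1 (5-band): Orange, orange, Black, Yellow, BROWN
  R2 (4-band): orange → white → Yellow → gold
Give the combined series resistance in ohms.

3690000 Ω

R1: orange, orange, black → 330; yellow ×10^4 → 3300000 Ω.
R2: orange, white → 39; yellow ×10^4 → 390000 Ω.
Series: 3300000 + 390000 = 3690000 Ω.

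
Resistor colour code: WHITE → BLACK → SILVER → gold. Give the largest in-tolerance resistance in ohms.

0.945 Ω

White → 9 (first significant figure)
Black → 0 (second significant figure)
Silver → ×0.01 multiplier
Gold → ±5% tolerance
90 × 0.01 = 0.9 Ω
Largest = 0.9 × (1 + 5/100) = 0.945 Ω.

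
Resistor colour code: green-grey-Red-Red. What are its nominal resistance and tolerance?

Green → 5 (first significant figure)
Grey → 8 (second significant figure)
Red → ×10^2 multiplier
Red → ±2% tolerance
58 × 100 = 5800 Ω

5800 Ω ±2%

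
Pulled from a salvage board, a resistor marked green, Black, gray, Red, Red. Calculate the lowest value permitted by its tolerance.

Green → 5 (first significant figure)
Black → 0 (second significant figure)
Grey → 8 (third significant figure)
Red → ×10^2 multiplier
Red → ±2% tolerance
508 × 100 = 50800 Ω
Lowest = 50800 × (1 − 2/100) = 49784 Ω.

49784 Ω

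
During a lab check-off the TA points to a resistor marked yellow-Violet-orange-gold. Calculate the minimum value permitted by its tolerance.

Yellow → 4 (first significant figure)
Violet → 7 (second significant figure)
Orange → ×10^3 multiplier
Gold → ±5% tolerance
47 × 1000 = 47000 Ω
Minimum = 47000 × (1 − 5/100) = 44650 Ω.

44650 Ω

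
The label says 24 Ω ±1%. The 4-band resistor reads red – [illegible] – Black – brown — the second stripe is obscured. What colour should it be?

yellow

24 Ω = 24 × 10^0.
The second band gives digit 4 of the significand, and 4 is yellow.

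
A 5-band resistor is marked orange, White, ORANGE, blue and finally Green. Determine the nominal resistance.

Orange → 3 (first significant figure)
White → 9 (second significant figure)
Orange → 3 (third significant figure)
Blue → ×10^6 multiplier
393 × 1000000 = 393000000 Ω

393000000 Ω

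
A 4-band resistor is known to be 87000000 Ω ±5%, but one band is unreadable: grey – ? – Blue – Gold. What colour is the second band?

87000000 Ω = 87 × 10^6.
The second band gives digit 7 of the significand, and 7 is violet.

violet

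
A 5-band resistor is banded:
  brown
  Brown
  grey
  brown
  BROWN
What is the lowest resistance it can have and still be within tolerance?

Brown → 1 (first significant figure)
Brown → 1 (second significant figure)
Grey → 8 (third significant figure)
Brown → ×10 multiplier
Brown → ±1% tolerance
118 × 10 = 1180 Ω
Lowest = 1180 × (1 − 1/100) = 1168.2 Ω.

1168.2 Ω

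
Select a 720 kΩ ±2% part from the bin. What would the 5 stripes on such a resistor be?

violet, red, black, orange, red

720000 Ω = 720 × 10^3.
7 → violet
2 → red
0 → black
Multiplier 10^3 → orange.
±2% tolerance → red.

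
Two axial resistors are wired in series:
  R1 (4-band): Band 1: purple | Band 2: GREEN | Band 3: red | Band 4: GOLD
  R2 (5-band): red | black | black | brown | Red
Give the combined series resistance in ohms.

9500 Ω

R1: violet, green → 75; red ×10^2 → 7500 Ω.
R2: red, black, black → 200; brown ×10 → 2000 Ω.
Series: 7500 + 2000 = 9500 Ω.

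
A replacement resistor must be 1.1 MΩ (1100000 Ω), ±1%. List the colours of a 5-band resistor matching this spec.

brown, brown, black, yellow, brown

1100000 Ω = 110 × 10^4.
1 → brown
1 → brown
0 → black
Multiplier 10^4 → yellow.
±1% tolerance → brown.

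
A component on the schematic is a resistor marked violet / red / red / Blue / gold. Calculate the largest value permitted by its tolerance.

Violet → 7 (first significant figure)
Red → 2 (second significant figure)
Red → 2 (third significant figure)
Blue → ×10^6 multiplier
Gold → ±5% tolerance
722 × 1000000 = 722000000 Ω
Largest = 722000000 × (1 + 5/100) = 758100000 Ω.

758100000 Ω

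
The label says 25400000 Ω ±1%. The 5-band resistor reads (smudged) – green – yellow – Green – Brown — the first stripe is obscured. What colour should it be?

25400000 Ω = 254 × 10^5.
The first band gives digit 2 of the significand, and 2 is red.

red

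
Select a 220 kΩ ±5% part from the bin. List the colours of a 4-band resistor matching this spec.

red, red, yellow, gold

220000 Ω = 22 × 10^4.
2 → red
2 → red
Multiplier 10^4 → yellow.
±5% tolerance → gold.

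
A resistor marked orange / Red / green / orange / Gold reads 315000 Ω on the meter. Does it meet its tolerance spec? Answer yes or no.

yes

Orange → 3 (first significant figure)
Red → 2 (second significant figure)
Green → 5 (third significant figure)
Orange → ×10^3 multiplier
Gold → ±5% tolerance
325 × 1000 = 325000 Ω
Allowed range: 308750 Ω to 341250 Ω.
315000 Ω lies inside that range.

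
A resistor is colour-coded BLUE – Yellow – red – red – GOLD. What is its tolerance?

The last band, gold, is the tolerance band.
Gold corresponds to ±5%.

±5%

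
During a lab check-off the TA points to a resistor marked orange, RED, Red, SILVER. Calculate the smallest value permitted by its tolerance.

Orange → 3 (first significant figure)
Red → 2 (second significant figure)
Red → ×10^2 multiplier
Silver → ±10% tolerance
32 × 100 = 3200 Ω
Smallest = 3200 × (1 − 10/100) = 2880 Ω.

2880 Ω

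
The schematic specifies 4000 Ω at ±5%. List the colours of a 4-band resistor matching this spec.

4000 Ω = 40 × 10^2.
4 → yellow
0 → black
Multiplier 10^2 → red.
±5% tolerance → gold.

yellow, black, red, gold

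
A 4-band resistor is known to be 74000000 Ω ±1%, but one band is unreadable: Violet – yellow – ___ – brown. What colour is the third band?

blue

74000000 Ω = 74 × 10^6.
The third band is the multiplier, 10^6, which is blue.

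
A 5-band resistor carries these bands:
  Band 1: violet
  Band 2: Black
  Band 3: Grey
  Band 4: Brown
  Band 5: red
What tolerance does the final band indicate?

±2%

The last band, red, is the tolerance band.
Red corresponds to ±2%.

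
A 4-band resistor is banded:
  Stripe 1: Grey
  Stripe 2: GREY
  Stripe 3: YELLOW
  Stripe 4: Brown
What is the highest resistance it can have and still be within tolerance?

Grey → 8 (first significant figure)
Grey → 8 (second significant figure)
Yellow → ×10^4 multiplier
Brown → ±1% tolerance
88 × 10000 = 880000 Ω
Highest = 880000 × (1 + 1/100) = 888800 Ω.

888800 Ω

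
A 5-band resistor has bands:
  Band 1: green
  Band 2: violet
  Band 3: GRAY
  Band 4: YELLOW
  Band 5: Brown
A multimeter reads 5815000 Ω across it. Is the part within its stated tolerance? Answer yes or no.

yes

Green → 5 (first significant figure)
Violet → 7 (second significant figure)
Grey → 8 (third significant figure)
Yellow → ×10^4 multiplier
Brown → ±1% tolerance
578 × 10000 = 5780000 Ω
Allowed range: 5722200 Ω to 5837800 Ω.
5815000 Ω lies inside that range.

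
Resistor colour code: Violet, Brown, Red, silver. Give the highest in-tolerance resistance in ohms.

7810 Ω

Violet → 7 (first significant figure)
Brown → 1 (second significant figure)
Red → ×10^2 multiplier
Silver → ±10% tolerance
71 × 100 = 7100 Ω
Highest = 7100 × (1 + 10/100) = 7810 Ω.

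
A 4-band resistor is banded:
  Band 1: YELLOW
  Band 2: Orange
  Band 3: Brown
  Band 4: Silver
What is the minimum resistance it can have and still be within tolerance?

Yellow → 4 (first significant figure)
Orange → 3 (second significant figure)
Brown → ×10 multiplier
Silver → ±10% tolerance
43 × 10 = 430 Ω
Minimum = 430 × (1 − 10/100) = 387 Ω.

387 Ω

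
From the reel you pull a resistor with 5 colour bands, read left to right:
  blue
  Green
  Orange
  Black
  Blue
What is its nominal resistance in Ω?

653 Ω

Blue → 6 (first significant figure)
Green → 5 (second significant figure)
Orange → 3 (third significant figure)
Black → ×1 multiplier
653 × 1 = 653 Ω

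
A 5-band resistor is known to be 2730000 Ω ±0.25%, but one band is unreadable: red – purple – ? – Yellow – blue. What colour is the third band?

orange

2730000 Ω = 273 × 10^4.
The third band gives digit 3 of the significand, and 3 is orange.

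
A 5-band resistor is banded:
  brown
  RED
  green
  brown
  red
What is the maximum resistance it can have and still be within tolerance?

Brown → 1 (first significant figure)
Red → 2 (second significant figure)
Green → 5 (third significant figure)
Brown → ×10 multiplier
Red → ±2% tolerance
125 × 10 = 1250 Ω
Maximum = 1250 × (1 + 2/100) = 1275 Ω.

1275 Ω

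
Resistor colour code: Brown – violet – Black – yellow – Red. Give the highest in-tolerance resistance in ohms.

1734000 Ω

Brown → 1 (first significant figure)
Violet → 7 (second significant figure)
Black → 0 (third significant figure)
Yellow → ×10^4 multiplier
Red → ±2% tolerance
170 × 10000 = 1700000 Ω
Highest = 1700000 × (1 + 2/100) = 1734000 Ω.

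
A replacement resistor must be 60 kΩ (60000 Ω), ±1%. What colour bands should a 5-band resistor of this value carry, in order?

60000 Ω = 600 × 10^2.
6 → blue
0 → black
0 → black
Multiplier 10^2 → red.
±1% tolerance → brown.

blue, black, black, red, brown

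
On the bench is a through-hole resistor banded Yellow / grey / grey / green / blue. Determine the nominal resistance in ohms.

Yellow → 4 (first significant figure)
Grey → 8 (second significant figure)
Grey → 8 (third significant figure)
Green → ×10^5 multiplier
488 × 100000 = 48800000 Ω

48800000 Ω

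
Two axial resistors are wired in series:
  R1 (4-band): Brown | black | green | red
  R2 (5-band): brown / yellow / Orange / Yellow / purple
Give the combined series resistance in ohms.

2430000 Ω

R1: brown, black → 10; green ×10^5 → 1000000 Ω.
R2: brown, yellow, orange → 143; yellow ×10^4 → 1430000 Ω.
Series: 1000000 + 1430000 = 2430000 Ω.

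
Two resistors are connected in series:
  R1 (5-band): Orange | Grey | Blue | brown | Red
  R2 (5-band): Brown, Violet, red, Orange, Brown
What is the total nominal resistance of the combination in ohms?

R1: orange, grey, blue → 386; brown ×10 → 3860 Ω.
R2: brown, violet, red → 172; orange ×10^3 → 172000 Ω.
Series: 3860 + 172000 = 175860 Ω.

175860 Ω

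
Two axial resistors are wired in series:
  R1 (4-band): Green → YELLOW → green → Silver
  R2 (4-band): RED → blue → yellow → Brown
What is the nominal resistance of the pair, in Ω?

5660000 Ω

R1: green, yellow → 54; green ×10^5 → 5400000 Ω.
R2: red, blue → 26; yellow ×10^4 → 260000 Ω.
Series: 5400000 + 260000 = 5660000 Ω.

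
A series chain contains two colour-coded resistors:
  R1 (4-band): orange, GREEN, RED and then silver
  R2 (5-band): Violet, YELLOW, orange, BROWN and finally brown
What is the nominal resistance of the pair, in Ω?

R1: orange, green → 35; red ×10^2 → 3500 Ω.
R2: violet, yellow, orange → 743; brown ×10 → 7430 Ω.
Series: 3500 + 7430 = 10930 Ω.

10930 Ω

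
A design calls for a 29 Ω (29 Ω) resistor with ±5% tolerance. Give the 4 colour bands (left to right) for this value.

29 Ω = 29 × 10^0.
2 → red
9 → white
Multiplier 10^0 → black.
±5% tolerance → gold.

red, white, black, gold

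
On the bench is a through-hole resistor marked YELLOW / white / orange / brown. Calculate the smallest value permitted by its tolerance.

48510 Ω

Yellow → 4 (first significant figure)
White → 9 (second significant figure)
Orange → ×10^3 multiplier
Brown → ±1% tolerance
49 × 1000 = 49000 Ω
Smallest = 49000 × (1 − 1/100) = 48510 Ω.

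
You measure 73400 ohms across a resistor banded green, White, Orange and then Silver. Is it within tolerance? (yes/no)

Green → 5 (first significant figure)
White → 9 (second significant figure)
Orange → ×10^3 multiplier
Silver → ±10% tolerance
59 × 1000 = 59000 Ω
Allowed range: 53100 Ω to 64900 Ω.
73400 ohms lies outside that range.

no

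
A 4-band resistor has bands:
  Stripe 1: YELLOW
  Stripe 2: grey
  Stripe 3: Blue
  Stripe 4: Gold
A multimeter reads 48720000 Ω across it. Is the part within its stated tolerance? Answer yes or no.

yes

Yellow → 4 (first significant figure)
Grey → 8 (second significant figure)
Blue → ×10^6 multiplier
Gold → ±5% tolerance
48 × 1000000 = 48000000 Ω
Allowed range: 45600000 Ω to 50400000 Ω.
48720000 Ω lies inside that range.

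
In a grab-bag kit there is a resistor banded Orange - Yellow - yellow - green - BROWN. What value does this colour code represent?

Orange → 3 (first significant figure)
Yellow → 4 (second significant figure)
Yellow → 4 (third significant figure)
Green → ×10^5 multiplier
344 × 100000 = 34400000 Ω

34400000 Ω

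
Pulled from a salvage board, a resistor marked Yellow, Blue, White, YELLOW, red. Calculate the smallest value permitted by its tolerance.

Yellow → 4 (first significant figure)
Blue → 6 (second significant figure)
White → 9 (third significant figure)
Yellow → ×10^4 multiplier
Red → ±2% tolerance
469 × 10000 = 4690000 Ω
Smallest = 4690000 × (1 − 2/100) = 4596200 Ω.

4596200 Ω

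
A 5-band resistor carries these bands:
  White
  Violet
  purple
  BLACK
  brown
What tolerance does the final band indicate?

±1%

The last band, brown, is the tolerance band.
Brown corresponds to ±1%.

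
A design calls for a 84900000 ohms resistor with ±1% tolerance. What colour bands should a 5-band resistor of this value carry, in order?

grey, yellow, white, green, brown

84900000 Ω = 849 × 10^5.
8 → grey
4 → yellow
9 → white
Multiplier 10^5 → green.
±1% tolerance → brown.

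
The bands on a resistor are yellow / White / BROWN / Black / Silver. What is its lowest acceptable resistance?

Yellow → 4 (first significant figure)
White → 9 (second significant figure)
Brown → 1 (third significant figure)
Black → ×1 multiplier
Silver → ±10% tolerance
491 × 1 = 491 Ω
Lowest = 491 × (1 − 10/100) = 441.9 Ω.

441.9 Ω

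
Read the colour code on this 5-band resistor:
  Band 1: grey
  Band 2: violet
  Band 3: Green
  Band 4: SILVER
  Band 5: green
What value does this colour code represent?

Grey → 8 (first significant figure)
Violet → 7 (second significant figure)
Green → 5 (third significant figure)
Silver → ×0.01 multiplier
875 × 0.01 = 8.75 Ω

8.75 Ω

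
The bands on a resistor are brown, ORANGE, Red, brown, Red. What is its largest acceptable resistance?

1346.4 Ω

Brown → 1 (first significant figure)
Orange → 3 (second significant figure)
Red → 2 (third significant figure)
Brown → ×10 multiplier
Red → ±2% tolerance
132 × 10 = 1320 Ω
Largest = 1320 × (1 + 2/100) = 1346.4 Ω.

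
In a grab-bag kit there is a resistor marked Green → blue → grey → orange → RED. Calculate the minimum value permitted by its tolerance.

Green → 5 (first significant figure)
Blue → 6 (second significant figure)
Grey → 8 (third significant figure)
Orange → ×10^3 multiplier
Red → ±2% tolerance
568 × 1000 = 568000 Ω
Minimum = 568000 × (1 − 2/100) = 556640 Ω.

556640 Ω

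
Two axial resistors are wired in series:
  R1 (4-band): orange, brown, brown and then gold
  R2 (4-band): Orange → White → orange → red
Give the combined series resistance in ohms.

39310 Ω

R1: orange, brown → 31; brown ×10 → 310 Ω.
R2: orange, white → 39; orange ×10^3 → 39000 Ω.
Series: 310 + 39000 = 39310 Ω.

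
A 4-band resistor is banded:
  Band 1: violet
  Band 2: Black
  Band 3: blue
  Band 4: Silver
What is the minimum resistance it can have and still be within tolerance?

63000000 Ω

Violet → 7 (first significant figure)
Black → 0 (second significant figure)
Blue → ×10^6 multiplier
Silver → ±10% tolerance
70 × 1000000 = 70000000 Ω
Minimum = 70000000 × (1 − 10/100) = 63000000 Ω.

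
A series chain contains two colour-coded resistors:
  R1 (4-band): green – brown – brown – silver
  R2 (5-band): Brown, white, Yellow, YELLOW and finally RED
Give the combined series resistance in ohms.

R1: green, brown → 51; brown ×10 → 510 Ω.
R2: brown, white, yellow → 194; yellow ×10^4 → 1940000 Ω.
Series: 510 + 1940000 = 1940510 Ω.

1940510 Ω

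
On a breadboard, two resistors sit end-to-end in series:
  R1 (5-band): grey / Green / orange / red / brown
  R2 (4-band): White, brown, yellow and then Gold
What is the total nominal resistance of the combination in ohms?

R1: grey, green, orange → 853; red ×10^2 → 85300 Ω.
R2: white, brown → 91; yellow ×10^4 → 910000 Ω.
Series: 85300 + 910000 = 995300 Ω.

995300 Ω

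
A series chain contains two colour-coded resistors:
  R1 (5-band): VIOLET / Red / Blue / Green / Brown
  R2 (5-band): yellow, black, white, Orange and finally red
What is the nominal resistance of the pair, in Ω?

73009000 Ω

R1: violet, red, blue → 726; green ×10^5 → 72600000 Ω.
R2: yellow, black, white → 409; orange ×10^3 → 409000 Ω.
Series: 72600000 + 409000 = 73009000 Ω.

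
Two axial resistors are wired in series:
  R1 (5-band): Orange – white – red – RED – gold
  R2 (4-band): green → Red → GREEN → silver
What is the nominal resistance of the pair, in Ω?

5239200 Ω

R1: orange, white, red → 392; red ×10^2 → 39200 Ω.
R2: green, red → 52; green ×10^5 → 5200000 Ω.
Series: 39200 + 5200000 = 5239200 Ω.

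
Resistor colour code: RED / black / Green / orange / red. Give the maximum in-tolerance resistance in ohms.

Red → 2 (first significant figure)
Black → 0 (second significant figure)
Green → 5 (third significant figure)
Orange → ×10^3 multiplier
Red → ±2% tolerance
205 × 1000 = 205000 Ω
Maximum = 205000 × (1 + 2/100) = 209100 Ω.

209100 Ω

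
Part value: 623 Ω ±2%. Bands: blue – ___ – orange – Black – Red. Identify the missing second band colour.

623 Ω = 623 × 10^0.
The second band gives digit 2 of the significand, and 2 is red.

red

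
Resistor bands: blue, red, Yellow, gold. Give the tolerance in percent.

±5%

The last band, gold, is the tolerance band.
Gold corresponds to ±5%.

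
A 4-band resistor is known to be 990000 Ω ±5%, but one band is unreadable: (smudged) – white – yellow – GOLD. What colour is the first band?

990000 Ω = 99 × 10^4.
The first band gives digit 9 of the significand, and 9 is white.

white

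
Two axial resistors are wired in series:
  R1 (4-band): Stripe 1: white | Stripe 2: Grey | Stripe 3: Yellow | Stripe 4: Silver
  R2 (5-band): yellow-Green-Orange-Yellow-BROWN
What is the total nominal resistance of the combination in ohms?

5510000 Ω

R1: white, grey → 98; yellow ×10^4 → 980000 Ω.
R2: yellow, green, orange → 453; yellow ×10^4 → 4530000 Ω.
Series: 980000 + 4530000 = 5510000 Ω.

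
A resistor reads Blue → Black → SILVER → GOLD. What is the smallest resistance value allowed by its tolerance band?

Blue → 6 (first significant figure)
Black → 0 (second significant figure)
Silver → ×0.01 multiplier
Gold → ±5% tolerance
60 × 0.01 = 0.6 Ω
Smallest = 0.6 × (1 − 5/100) = 0.57 Ω.

0.57 Ω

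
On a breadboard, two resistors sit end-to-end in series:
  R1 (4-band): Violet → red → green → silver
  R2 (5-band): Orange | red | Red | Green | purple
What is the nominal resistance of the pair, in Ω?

R1: violet, red → 72; green ×10^5 → 7200000 Ω.
R2: orange, red, red → 322; green ×10^5 → 32200000 Ω.
Series: 7200000 + 32200000 = 39400000 Ω.

39400000 Ω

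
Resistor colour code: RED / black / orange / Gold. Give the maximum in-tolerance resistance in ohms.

Red → 2 (first significant figure)
Black → 0 (second significant figure)
Orange → ×10^3 multiplier
Gold → ±5% tolerance
20 × 1000 = 20000 Ω
Maximum = 20000 × (1 + 5/100) = 21000 Ω.

21000 Ω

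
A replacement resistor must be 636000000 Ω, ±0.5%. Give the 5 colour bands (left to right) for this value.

blue, orange, blue, blue, green

636000000 Ω = 636 × 10^6.
6 → blue
3 → orange
6 → blue
Multiplier 10^6 → blue.
±0.5% tolerance → green.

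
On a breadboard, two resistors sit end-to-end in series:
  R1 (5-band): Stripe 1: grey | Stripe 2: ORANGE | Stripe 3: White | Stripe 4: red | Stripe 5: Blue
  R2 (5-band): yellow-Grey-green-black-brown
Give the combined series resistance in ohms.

84385 Ω

R1: grey, orange, white → 839; red ×10^2 → 83900 Ω.
R2: yellow, grey, green → 485; black ×1 → 485 Ω.
Series: 83900 + 485 = 84385 Ω.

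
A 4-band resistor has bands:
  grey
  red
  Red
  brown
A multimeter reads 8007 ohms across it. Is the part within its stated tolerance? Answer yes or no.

no

Grey → 8 (first significant figure)
Red → 2 (second significant figure)
Red → ×10^2 multiplier
Brown → ±1% tolerance
82 × 100 = 8200 Ω
Allowed range: 8118 Ω to 8282 Ω.
8007 ohms lies outside that range.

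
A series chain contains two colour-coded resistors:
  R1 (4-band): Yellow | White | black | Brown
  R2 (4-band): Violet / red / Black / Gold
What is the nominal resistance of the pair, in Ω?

121 Ω

R1: yellow, white → 49; black ×1 → 49 Ω.
R2: violet, red → 72; black ×1 → 72 Ω.
Series: 49 + 72 = 121 Ω.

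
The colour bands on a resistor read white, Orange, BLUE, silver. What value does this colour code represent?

93000000 Ω

White → 9 (first significant figure)
Orange → 3 (second significant figure)
Blue → ×10^6 multiplier
93 × 1000000 = 93000000 Ω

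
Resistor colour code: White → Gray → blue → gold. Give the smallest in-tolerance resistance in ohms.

White → 9 (first significant figure)
Grey → 8 (second significant figure)
Blue → ×10^6 multiplier
Gold → ±5% tolerance
98 × 1000000 = 98000000 Ω
Smallest = 98000000 × (1 − 5/100) = 93100000 Ω.

93100000 Ω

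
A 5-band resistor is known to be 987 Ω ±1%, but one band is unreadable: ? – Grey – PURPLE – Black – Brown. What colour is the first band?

987 Ω = 987 × 10^0.
The first band gives digit 9 of the significand, and 9 is white.

white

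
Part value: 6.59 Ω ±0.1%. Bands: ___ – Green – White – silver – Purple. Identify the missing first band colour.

blue

6.59 Ω = 659 × 10^-2.
The first band gives digit 6 of the significand, and 6 is blue.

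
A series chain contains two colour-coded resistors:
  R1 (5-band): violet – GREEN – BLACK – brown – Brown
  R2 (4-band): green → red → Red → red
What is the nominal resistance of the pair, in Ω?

12700 Ω

R1: violet, green, black → 750; brown ×10 → 7500 Ω.
R2: green, red → 52; red ×10^2 → 5200 Ω.
Series: 7500 + 5200 = 12700 Ω.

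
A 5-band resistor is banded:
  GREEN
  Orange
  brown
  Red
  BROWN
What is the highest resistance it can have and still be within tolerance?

53631 Ω

Green → 5 (first significant figure)
Orange → 3 (second significant figure)
Brown → 1 (third significant figure)
Red → ×10^2 multiplier
Brown → ±1% tolerance
531 × 100 = 53100 Ω
Highest = 53100 × (1 + 1/100) = 53631 Ω.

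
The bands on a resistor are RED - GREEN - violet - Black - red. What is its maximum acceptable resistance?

Red → 2 (first significant figure)
Green → 5 (second significant figure)
Violet → 7 (third significant figure)
Black → ×1 multiplier
Red → ±2% tolerance
257 × 1 = 257 Ω
Maximum = 257 × (1 + 2/100) = 262.14 Ω.

262.14 Ω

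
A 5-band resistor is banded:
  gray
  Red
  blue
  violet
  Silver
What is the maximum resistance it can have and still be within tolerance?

Grey → 8 (first significant figure)
Red → 2 (second significant figure)
Blue → 6 (third significant figure)
Violet → ×10^7 multiplier
Silver → ±10% tolerance
826 × 10000000 = 8260000000 Ω
Maximum = 8260000000 × (1 + 10/100) = 9086000000 Ω.

9086000000 Ω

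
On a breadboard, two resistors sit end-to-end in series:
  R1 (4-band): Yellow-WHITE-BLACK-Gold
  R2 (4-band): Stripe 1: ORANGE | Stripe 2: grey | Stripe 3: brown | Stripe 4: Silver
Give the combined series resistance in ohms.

R1: yellow, white → 49; black ×1 → 49 Ω.
R2: orange, grey → 38; brown ×10 → 380 Ω.
Series: 49 + 380 = 429 Ω.

429 Ω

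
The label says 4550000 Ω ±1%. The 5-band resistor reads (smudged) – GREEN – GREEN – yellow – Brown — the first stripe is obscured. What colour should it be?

yellow

4550000 Ω = 455 × 10^4.
The first band gives digit 4 of the significand, and 4 is yellow.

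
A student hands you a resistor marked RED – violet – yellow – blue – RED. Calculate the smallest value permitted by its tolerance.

268520000 Ω

Red → 2 (first significant figure)
Violet → 7 (second significant figure)
Yellow → 4 (third significant figure)
Blue → ×10^6 multiplier
Red → ±2% tolerance
274 × 1000000 = 274000000 Ω
Smallest = 274000000 × (1 − 2/100) = 268520000 Ω.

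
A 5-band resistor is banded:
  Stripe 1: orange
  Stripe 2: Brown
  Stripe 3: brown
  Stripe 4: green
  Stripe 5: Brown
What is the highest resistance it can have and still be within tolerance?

Orange → 3 (first significant figure)
Brown → 1 (second significant figure)
Brown → 1 (third significant figure)
Green → ×10^5 multiplier
Brown → ±1% tolerance
311 × 100000 = 31100000 Ω
Highest = 31100000 × (1 + 1/100) = 31411000 Ω.

31411000 Ω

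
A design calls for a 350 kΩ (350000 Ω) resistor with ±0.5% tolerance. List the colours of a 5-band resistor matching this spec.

350000 Ω = 350 × 10^3.
3 → orange
5 → green
0 → black
Multiplier 10^3 → orange.
±0.5% tolerance → green.

orange, green, black, orange, green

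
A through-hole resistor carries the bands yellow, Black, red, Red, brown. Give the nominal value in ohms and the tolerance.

40200 Ω ±1%

Yellow → 4 (first significant figure)
Black → 0 (second significant figure)
Red → 2 (third significant figure)
Red → ×10^2 multiplier
Brown → ±1% tolerance
402 × 100 = 40200 Ω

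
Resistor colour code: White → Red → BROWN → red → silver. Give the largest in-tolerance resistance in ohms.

White → 9 (first significant figure)
Red → 2 (second significant figure)
Brown → 1 (third significant figure)
Red → ×10^2 multiplier
Silver → ±10% tolerance
921 × 100 = 92100 Ω
Largest = 92100 × (1 + 10/100) = 101310 Ω.

101310 Ω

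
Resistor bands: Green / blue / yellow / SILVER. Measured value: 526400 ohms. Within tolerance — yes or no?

yes

Green → 5 (first significant figure)
Blue → 6 (second significant figure)
Yellow → ×10^4 multiplier
Silver → ±10% tolerance
56 × 10000 = 560000 Ω
Allowed range: 504000 Ω to 616000 Ω.
526400 ohms lies inside that range.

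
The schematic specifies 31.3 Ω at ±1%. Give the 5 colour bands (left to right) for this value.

31.3 Ω = 313 × 10^-1.
3 → orange
1 → brown
3 → orange
Multiplier 10^-1 → gold.
±1% tolerance → brown.

orange, brown, orange, gold, brown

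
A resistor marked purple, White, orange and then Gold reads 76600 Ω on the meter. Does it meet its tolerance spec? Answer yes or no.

yes

Violet → 7 (first significant figure)
White → 9 (second significant figure)
Orange → ×10^3 multiplier
Gold → ±5% tolerance
79 × 1000 = 79000 Ω
Allowed range: 75050 Ω to 82950 Ω.
76600 Ω lies inside that range.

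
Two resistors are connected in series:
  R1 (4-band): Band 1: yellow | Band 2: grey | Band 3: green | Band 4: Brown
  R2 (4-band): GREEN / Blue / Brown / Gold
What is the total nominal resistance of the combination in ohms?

R1: yellow, grey → 48; green ×10^5 → 4800000 Ω.
R2: green, blue → 56; brown ×10 → 560 Ω.
Series: 4800000 + 560 = 4800560 Ω.

4800560 Ω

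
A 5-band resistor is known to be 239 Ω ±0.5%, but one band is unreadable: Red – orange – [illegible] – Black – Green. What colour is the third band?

white

239 Ω = 239 × 10^0.
The third band gives digit 9 of the significand, and 9 is white.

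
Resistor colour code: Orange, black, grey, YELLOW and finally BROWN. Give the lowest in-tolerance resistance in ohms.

Orange → 3 (first significant figure)
Black → 0 (second significant figure)
Grey → 8 (third significant figure)
Yellow → ×10^4 multiplier
Brown → ±1% tolerance
308 × 10000 = 3080000 Ω
Lowest = 3080000 × (1 − 1/100) = 3049200 Ω.

3049200 Ω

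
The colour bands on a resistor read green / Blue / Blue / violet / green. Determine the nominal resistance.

Green → 5 (first significant figure)
Blue → 6 (second significant figure)
Blue → 6 (third significant figure)
Violet → ×10^7 multiplier
566 × 10000000 = 5660000000 Ω

5660000000 Ω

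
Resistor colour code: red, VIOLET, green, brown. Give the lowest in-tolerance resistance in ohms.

Red → 2 (first significant figure)
Violet → 7 (second significant figure)
Green → ×10^5 multiplier
Brown → ±1% tolerance
27 × 100000 = 2700000 Ω
Lowest = 2700000 × (1 − 1/100) = 2673000 Ω.

2673000 Ω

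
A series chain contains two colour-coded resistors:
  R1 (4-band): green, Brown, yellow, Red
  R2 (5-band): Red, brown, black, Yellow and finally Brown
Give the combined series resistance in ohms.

2610000 Ω

R1: green, brown → 51; yellow ×10^4 → 510000 Ω.
R2: red, brown, black → 210; yellow ×10^4 → 2100000 Ω.
Series: 510000 + 2100000 = 2610000 Ω.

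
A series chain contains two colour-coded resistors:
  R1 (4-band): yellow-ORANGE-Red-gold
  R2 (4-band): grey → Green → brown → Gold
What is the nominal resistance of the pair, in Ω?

R1: yellow, orange → 43; red ×10^2 → 4300 Ω.
R2: grey, green → 85; brown ×10 → 850 Ω.
Series: 4300 + 850 = 5150 Ω.

5150 Ω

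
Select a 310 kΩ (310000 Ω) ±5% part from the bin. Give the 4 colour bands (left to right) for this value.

orange, brown, yellow, gold

310000 Ω = 31 × 10^4.
3 → orange
1 → brown
Multiplier 10^4 → yellow.
±5% tolerance → gold.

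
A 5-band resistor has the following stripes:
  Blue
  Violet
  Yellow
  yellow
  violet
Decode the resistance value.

6740000 Ω

Blue → 6 (first significant figure)
Violet → 7 (second significant figure)
Yellow → 4 (third significant figure)
Yellow → ×10^4 multiplier
674 × 10000 = 6740000 Ω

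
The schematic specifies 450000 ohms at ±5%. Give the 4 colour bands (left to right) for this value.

450000 Ω = 45 × 10^4.
4 → yellow
5 → green
Multiplier 10^4 → yellow.
±5% tolerance → gold.

yellow, green, yellow, gold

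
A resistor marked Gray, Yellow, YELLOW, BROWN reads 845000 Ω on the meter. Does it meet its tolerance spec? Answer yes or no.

yes

Grey → 8 (first significant figure)
Yellow → 4 (second significant figure)
Yellow → ×10^4 multiplier
Brown → ±1% tolerance
84 × 10000 = 840000 Ω
Allowed range: 831600 Ω to 848400 Ω.
845000 Ω lies inside that range.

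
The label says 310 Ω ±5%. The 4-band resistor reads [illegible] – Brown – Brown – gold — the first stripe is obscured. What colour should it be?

310 Ω = 31 × 10^1.
The first band gives digit 3 of the significand, and 3 is orange.

orange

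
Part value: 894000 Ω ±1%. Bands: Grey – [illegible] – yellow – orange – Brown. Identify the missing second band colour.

894000 Ω = 894 × 10^3.
The second band gives digit 9 of the significand, and 9 is white.

white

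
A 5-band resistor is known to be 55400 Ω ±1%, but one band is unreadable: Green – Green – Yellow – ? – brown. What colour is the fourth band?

55400 Ω = 554 × 10^2.
The fourth band is the multiplier, 10^2, which is red.

red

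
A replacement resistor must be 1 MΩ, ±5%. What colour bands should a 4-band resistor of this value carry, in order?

brown, black, green, gold

1000000 Ω = 10 × 10^5.
1 → brown
0 → black
Multiplier 10^5 → green.
±5% tolerance → gold.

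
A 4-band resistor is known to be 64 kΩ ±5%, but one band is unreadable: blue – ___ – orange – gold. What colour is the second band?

yellow

64000 Ω = 64 × 10^3.
The second band gives digit 4 of the significand, and 4 is yellow.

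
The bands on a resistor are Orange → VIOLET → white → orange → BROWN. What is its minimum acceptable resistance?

375210 Ω

Orange → 3 (first significant figure)
Violet → 7 (second significant figure)
White → 9 (third significant figure)
Orange → ×10^3 multiplier
Brown → ±1% tolerance
379 × 1000 = 379000 Ω
Minimum = 379000 × (1 − 1/100) = 375210 Ω.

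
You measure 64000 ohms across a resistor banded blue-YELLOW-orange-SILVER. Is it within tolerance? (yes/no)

yes

Blue → 6 (first significant figure)
Yellow → 4 (second significant figure)
Orange → ×10^3 multiplier
Silver → ±10% tolerance
64 × 1000 = 64000 Ω
Allowed range: 57600 Ω to 70400 Ω.
64000 ohms lies inside that range.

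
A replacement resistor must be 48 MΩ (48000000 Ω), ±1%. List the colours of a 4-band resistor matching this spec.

48000000 Ω = 48 × 10^6.
4 → yellow
8 → grey
Multiplier 10^6 → blue.
±1% tolerance → brown.

yellow, grey, blue, brown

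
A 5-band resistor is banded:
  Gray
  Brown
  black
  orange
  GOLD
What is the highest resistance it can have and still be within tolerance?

850500 Ω

Grey → 8 (first significant figure)
Brown → 1 (second significant figure)
Black → 0 (third significant figure)
Orange → ×10^3 multiplier
Gold → ±5% tolerance
810 × 1000 = 810000 Ω
Highest = 810000 × (1 + 5/100) = 850500 Ω.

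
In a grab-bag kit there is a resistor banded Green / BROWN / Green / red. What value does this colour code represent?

Green → 5 (first significant figure)
Brown → 1 (second significant figure)
Green → ×10^5 multiplier
51 × 100000 = 5100000 Ω

5100000 Ω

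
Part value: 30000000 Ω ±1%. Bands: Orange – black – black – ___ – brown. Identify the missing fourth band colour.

green

30000000 Ω = 300 × 10^5.
The fourth band is the multiplier, 10^5, which is green.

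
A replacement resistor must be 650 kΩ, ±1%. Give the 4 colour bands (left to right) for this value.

blue, green, yellow, brown

650000 Ω = 65 × 10^4.
6 → blue
5 → green
Multiplier 10^4 → yellow.
±1% tolerance → brown.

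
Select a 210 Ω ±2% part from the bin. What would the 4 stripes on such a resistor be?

red, brown, brown, red

210 Ω = 21 × 10^1.
2 → red
1 → brown
Multiplier 10^1 → brown.
±2% tolerance → red.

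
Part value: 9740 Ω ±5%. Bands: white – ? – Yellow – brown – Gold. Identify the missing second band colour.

9740 Ω = 974 × 10^1.
The second band gives digit 7 of the significand, and 7 is violet.

violet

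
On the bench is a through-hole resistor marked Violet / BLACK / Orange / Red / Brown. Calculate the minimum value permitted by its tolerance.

69597 Ω

Violet → 7 (first significant figure)
Black → 0 (second significant figure)
Orange → 3 (third significant figure)
Red → ×10^2 multiplier
Brown → ±1% tolerance
703 × 100 = 70300 Ω
Minimum = 70300 × (1 − 1/100) = 69597 Ω.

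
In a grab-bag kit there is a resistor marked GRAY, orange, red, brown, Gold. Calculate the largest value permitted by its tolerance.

8736 Ω

Grey → 8 (first significant figure)
Orange → 3 (second significant figure)
Red → 2 (third significant figure)
Brown → ×10 multiplier
Gold → ±5% tolerance
832 × 10 = 8320 Ω
Largest = 8320 × (1 + 5/100) = 8736 Ω.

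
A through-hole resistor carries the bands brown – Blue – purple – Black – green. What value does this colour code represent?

167 Ω

Brown → 1 (first significant figure)
Blue → 6 (second significant figure)
Violet → 7 (third significant figure)
Black → ×1 multiplier
167 × 1 = 167 Ω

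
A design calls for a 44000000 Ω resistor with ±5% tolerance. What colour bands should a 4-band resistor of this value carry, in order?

yellow, yellow, blue, gold

44000000 Ω = 44 × 10^6.
4 → yellow
4 → yellow
Multiplier 10^6 → blue.
±5% tolerance → gold.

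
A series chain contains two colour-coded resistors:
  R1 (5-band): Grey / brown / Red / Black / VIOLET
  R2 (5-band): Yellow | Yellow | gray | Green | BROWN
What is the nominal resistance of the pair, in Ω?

R1: grey, brown, red → 812; black ×1 → 812 Ω.
R2: yellow, yellow, grey → 448; green ×10^5 → 44800000 Ω.
Series: 812 + 44800000 = 44800812 Ω.

44800812 Ω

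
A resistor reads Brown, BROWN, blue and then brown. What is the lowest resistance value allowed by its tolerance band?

10890000 Ω

Brown → 1 (first significant figure)
Brown → 1 (second significant figure)
Blue → ×10^6 multiplier
Brown → ±1% tolerance
11 × 1000000 = 11000000 Ω
Lowest = 11000000 × (1 − 1/100) = 10890000 Ω.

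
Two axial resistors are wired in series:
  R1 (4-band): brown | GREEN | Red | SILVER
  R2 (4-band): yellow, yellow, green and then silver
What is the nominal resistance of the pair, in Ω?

R1: brown, green → 15; red ×10^2 → 1500 Ω.
R2: yellow, yellow → 44; green ×10^5 → 4400000 Ω.
Series: 1500 + 4400000 = 4401500 Ω.

4401500 Ω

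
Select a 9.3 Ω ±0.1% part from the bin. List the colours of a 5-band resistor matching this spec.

9.3 Ω = 930 × 10^-2.
9 → white
3 → orange
0 → black
Multiplier 10^-2 → silver.
±0.1% tolerance → violet.

white, orange, black, silver, violet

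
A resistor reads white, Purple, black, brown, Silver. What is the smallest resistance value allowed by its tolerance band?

8730 Ω

White → 9 (first significant figure)
Violet → 7 (second significant figure)
Black → 0 (third significant figure)
Brown → ×10 multiplier
Silver → ±10% tolerance
970 × 10 = 9700 Ω
Smallest = 9700 × (1 − 10/100) = 8730 Ω.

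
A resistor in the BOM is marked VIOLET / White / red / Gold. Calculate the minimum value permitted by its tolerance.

Violet → 7 (first significant figure)
White → 9 (second significant figure)
Red → ×10^2 multiplier
Gold → ±5% tolerance
79 × 100 = 7900 Ω
Minimum = 7900 × (1 − 5/100) = 7505 Ω.

7505 Ω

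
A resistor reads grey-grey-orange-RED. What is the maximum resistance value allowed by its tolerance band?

89760 Ω

Grey → 8 (first significant figure)
Grey → 8 (second significant figure)
Orange → ×10^3 multiplier
Red → ±2% tolerance
88 × 1000 = 88000 Ω
Maximum = 88000 × (1 + 2/100) = 89760 Ω.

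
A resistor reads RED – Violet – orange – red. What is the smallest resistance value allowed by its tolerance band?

26460 Ω

Red → 2 (first significant figure)
Violet → 7 (second significant figure)
Orange → ×10^3 multiplier
Red → ±2% tolerance
27 × 1000 = 27000 Ω
Smallest = 27000 × (1 − 2/100) = 26460 Ω.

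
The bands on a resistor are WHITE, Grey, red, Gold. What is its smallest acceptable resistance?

9310 Ω

White → 9 (first significant figure)
Grey → 8 (second significant figure)
Red → ×10^2 multiplier
Gold → ±5% tolerance
98 × 100 = 9800 Ω
Smallest = 9800 × (1 − 5/100) = 9310 Ω.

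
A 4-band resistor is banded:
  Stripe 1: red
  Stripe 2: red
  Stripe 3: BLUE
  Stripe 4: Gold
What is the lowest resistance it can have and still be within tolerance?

Red → 2 (first significant figure)
Red → 2 (second significant figure)
Blue → ×10^6 multiplier
Gold → ±5% tolerance
22 × 1000000 = 22000000 Ω
Lowest = 22000000 × (1 − 5/100) = 20900000 Ω.

20900000 Ω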